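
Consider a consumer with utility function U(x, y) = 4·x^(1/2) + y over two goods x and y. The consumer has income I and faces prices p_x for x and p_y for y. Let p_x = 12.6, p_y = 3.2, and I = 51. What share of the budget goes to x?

Thus x* = (2·p_y/p_x)² — independent of I — with the rest of income spent on y.
Plugging in: x* = (2·3.2/12.6)² = 0.258, y* = 14.9216.
Expenditure on x: 12.6·0.258 = 3.2508; share = 0.0637.

share on x = 0.0637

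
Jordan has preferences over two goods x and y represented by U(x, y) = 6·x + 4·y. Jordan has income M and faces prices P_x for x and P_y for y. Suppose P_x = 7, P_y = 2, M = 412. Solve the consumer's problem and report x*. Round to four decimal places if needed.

x* = 0

Perfect substitutes: compare marginal utility per dollar. 6/P_x vs 4/P_y → 0.8571 vs 2.
y gives more utility per dollar, so spend all income on y: y* = M/P_y, x* = 0.
Numerically: x* = 0, y* = 206.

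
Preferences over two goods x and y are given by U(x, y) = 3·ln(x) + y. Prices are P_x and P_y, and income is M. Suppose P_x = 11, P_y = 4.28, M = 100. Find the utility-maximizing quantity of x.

Set MRS = P_x/P_y: (3/x)/1 = P_x/P_y.
So x*(P_x,P_y) = 3·P_y/P_x, independent of income; and y* = (M − 3·P_y)/P_y.
At the given prices: x* = 3·4.28/11 = 1.1673.

x* = 1.1673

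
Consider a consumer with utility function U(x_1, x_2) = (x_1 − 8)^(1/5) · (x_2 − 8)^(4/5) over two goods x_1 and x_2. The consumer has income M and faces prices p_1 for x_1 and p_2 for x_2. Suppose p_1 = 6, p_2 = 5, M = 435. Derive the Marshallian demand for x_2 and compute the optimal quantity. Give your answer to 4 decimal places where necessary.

Let x_1' = x_1−8, x_2' = x_2−8. MRS = (1/4)·x_2'/x_1' = p_1/p_2.
After buying the subsistence bundle (8, 8), a share 0.2 of the remaining income goes to x_1: x_1* = 8 + 0.2·(M − 8p_1 − 8p_2)/p_1.
Discretionary income = 435 − 8·6 − 8·5 = 347; x_2* = 8 + 0.8·347/5 = 63.52.

x_2* = 63.52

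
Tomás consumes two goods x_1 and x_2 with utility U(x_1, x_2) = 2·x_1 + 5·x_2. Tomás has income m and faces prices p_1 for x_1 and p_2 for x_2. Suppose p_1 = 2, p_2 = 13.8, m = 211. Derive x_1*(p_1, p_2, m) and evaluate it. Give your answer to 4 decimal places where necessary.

x_1* = 105.5

Linear utility — the consumer picks whichever good has higher MU/price: 2/2 = 1 vs 5/13.8 = 0.3623.
x_1 gives more utility per dollar, so spend all income on x_1: x_1* = m/p_1, x_2* = 0.
Numerically: x_1* = 105.5, x_2* = 0.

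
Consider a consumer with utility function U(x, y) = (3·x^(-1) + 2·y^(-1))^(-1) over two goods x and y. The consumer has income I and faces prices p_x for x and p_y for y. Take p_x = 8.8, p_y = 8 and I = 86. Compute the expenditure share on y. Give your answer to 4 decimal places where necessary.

share on y = 0.4377

Numerically y/x = 0.856349, so x* = 86/(8.8 + 8·0.856349) = 5.4949 and y* = 0.856349·5.4949 = 4.7056.
Expenditure on y: 8·4.7056 = 37.6446; share = 0.4377.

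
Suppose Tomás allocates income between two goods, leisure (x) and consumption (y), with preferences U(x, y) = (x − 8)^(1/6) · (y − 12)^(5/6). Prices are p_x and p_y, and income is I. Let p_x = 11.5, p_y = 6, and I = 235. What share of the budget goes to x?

After buying the subsistence bundle (8, 12), a share 1/6 of the remaining income goes to x: x* = 8 + 1/6·(I − 8p_x − 12p_y)/p_x.
Discretionary income = 235 − 8·11.5 − 12·6 = 71; x* = 8 + 1/6·71/11.5 = 9.029; y* = 12 + 5/6·71/6 = 21.8611.
Expenditure on x: 11.5·9.029 = 103.8333; share = 0.4418.

share on x = 0.4418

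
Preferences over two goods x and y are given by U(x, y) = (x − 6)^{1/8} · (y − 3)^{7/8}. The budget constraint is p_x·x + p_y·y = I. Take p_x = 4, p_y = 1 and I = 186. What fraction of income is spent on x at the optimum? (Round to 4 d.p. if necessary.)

This is Cobb-Douglas in (x−6, y−3): tangency gives 0.125·p_y·(y−3) = 0.875·p_x·(x−6).
After buying the subsistence bundle (6, 3), a share 0.125 of the remaining income goes to x: x* = 6 + 0.125·(I − 6p_x − 3p_y)/p_x.
Discretionary income = 186 − 6·4 − 3·1 = 159; x* = 6 + 0.125·159/4 = 10.9688; y* = 3 + 0.875·159/1 = 142.125.
Expenditure on x: 4·10.9688 = 43.875; share = 0.2359.

share on x = 0.2359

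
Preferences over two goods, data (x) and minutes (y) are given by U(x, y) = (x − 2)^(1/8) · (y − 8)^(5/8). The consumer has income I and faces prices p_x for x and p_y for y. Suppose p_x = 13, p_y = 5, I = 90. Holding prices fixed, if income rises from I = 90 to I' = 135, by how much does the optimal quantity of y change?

Let x' = x−2, y' = y−8. MRS = (1/5)·y'/x' = p_x/p_y.
After buying the subsistence bundle (2, 8), a share 1/6 of the remaining income goes to x: x* = 2 + 1/6·(I − 2p_x − 8p_y)/p_x.
Discretionary income = 90 − 2·13 − 8·5 = 24; y* = 8 + 5/6·24/5 = 12.
At I' = 135: y* = 19.5. Change: 19.5 − 12 = 7.5.

Δy* = 7.5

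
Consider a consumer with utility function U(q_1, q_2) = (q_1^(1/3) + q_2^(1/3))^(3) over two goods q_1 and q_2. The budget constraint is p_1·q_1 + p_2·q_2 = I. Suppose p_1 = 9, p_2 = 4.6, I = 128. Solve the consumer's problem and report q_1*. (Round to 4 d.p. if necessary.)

From the CES first-order condition, (q_2/q_1)^(2/3) = p_1/p_2.
Solve for the ratio: q_2/q_1 = [p_1/p_2]^(1.5).
With the ratio pinned down, the budget gives q_1* = I/(p_1 + p_2·(q_2/q_1)) and q_2* = (q_2/q_1)·q_1*.
Numerically q_2/q_1 = 2.736699, so q_1* = 128/(9 + 4.6·2.736699) = 5.929.

q_1* = 5.929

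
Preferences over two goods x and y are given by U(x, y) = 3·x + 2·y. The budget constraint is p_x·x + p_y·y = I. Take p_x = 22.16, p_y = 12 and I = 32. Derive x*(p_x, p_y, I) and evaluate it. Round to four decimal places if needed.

x* = 0

Linear utility — the consumer picks whichever good has higher MU/price: 3/22.16 = 0.1354 vs 2/12 = 0.1667.
y gives more utility per dollar, so spend all income on y: y* = I/p_y, x* = 0.
Numerically: x* = 0, y* = 2.6667.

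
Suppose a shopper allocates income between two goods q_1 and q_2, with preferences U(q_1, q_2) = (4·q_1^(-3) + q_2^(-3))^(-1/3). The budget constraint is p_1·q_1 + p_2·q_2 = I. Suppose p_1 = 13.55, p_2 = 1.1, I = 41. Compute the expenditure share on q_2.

From the CES first-order condition, 4·(q_2/q_1)^(4) = p_1/p_2.
Hence q_2/q_1 = ((1/4)·p_1/p_2)^(1/(4)), i.e. raised to the 0.25 power.
With the ratio pinned down, the budget gives q_1* = I/(p_1 + p_2·(q_2/q_1)) and q_2* = (q_2/q_1)·q_1*.
Numerically q_2/q_1 = 1.324713, so q_1* = 41/(13.55 + 1.1·1.324713) = 2.732 and q_2* = 1.324713·2.732 = 3.6191.
Expenditure on q_2: 1.1·3.6191 = 3.9811; share = 0.0971.

share on q_2 = 0.0971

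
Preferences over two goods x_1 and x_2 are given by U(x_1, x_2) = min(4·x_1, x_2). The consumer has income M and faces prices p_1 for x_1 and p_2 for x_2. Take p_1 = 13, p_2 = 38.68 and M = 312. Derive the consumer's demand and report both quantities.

x_1* = 1.8602, x_2* = 7.441

With perfect complements, no substitution: consume in ratio x_1:x_2 = 1:4.
Budget: p_1·x_1 + p_2·4·x_1 = M, so (p_1 + 4·p_2)·x_1 = M.
Demand: x_1*(p_1,p_2,M) = M/(p_1 + 4·p_2), x_2* = 4·M/(p_1 + 4·p_2).
Here 13 + 4·38.68 = 167.72, giving x_1* = 1.8602 and x_2* = 7.441.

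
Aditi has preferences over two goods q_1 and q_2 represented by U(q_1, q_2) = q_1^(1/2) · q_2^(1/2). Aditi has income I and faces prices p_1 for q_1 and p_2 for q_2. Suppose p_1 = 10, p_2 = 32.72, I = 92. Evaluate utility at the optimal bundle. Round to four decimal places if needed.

V = 2.543

Tangency: MRS = q_2/q_1 = p_1/p_2.
So 0.5·p_2·q_2 = 0.5·p_1·q_1; combined with the budget, a share 0.5 of income goes to q_1.
Demand: q_1*(p_1,p_2,I) = 0.5·I/p_1 and q_2* = 0.5·I/p_2.
At p_1=10, p_2=32.72, I=92: q_1* = 0.5·92/10 = 4.6, q_2* = 1.4059.
Utility at the optimum: U(4.6, 1.4059) = 2.543.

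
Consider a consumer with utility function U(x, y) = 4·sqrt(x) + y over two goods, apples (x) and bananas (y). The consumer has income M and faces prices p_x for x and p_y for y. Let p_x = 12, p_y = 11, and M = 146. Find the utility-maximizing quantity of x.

x* = 3.3611

Utility is quasi-linear in y; the FOC for x is 2/√x = p_x/p_y.
Thus x* = (2·p_y/p_x)² — independent of M — with the rest of income spent on y.
Plugging in: x* = (2·11/12)² = 3.3611.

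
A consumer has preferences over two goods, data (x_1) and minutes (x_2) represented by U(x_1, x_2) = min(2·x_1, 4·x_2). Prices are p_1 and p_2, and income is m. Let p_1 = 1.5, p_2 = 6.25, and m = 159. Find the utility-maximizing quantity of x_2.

Leontief preferences: the optimum is at the kink where x_1/4 = x_2/2, i.e. x_2 = (1/2)·x_1.
Budget: p_1·x_1 + p_2·(1/2)·x_1 = m, so (4·p_1 + 2·p_2)·x_1 = 4·m.
Demand: x_1*(p_1,p_2,m) = 4·m/(4·p_1 + 2·p_2), x_2* = 2·m/(4·p_1 + 2·p_2).
Here 4·1.5 + 2·6.25 = 18.5, giving x_2* = 17.1892.

x_2* = 17.1892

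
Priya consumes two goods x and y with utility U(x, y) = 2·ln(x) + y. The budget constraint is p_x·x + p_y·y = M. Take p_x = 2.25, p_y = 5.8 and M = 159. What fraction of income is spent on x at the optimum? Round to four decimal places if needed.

share on x = 0.073

Set MRS = p_x/p_y: (2/x)/1 = p_x/p_y.
So x*(p_x,p_y) = 2·p_y/p_x, independent of income; and y* = (M − 2·p_y)/p_y.
At the given prices: x* = 2·5.8/2.25 = 5.1556, and y* = 25.4138.
Expenditure on x: 2.25·5.1556 = 11.6; share = 0.073.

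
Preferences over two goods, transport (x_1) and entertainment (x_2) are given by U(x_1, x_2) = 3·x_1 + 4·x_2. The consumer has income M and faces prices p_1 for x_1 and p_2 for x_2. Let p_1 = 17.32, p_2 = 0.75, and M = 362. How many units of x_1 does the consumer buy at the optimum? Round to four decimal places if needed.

x_1* = 0

Perfect substitutes: compare marginal utility per dollar. 3/p_1 vs 4/p_2 → 0.1732 vs 5.3333.
x_2 gives more utility per dollar, so spend all income on x_2: x_2* = M/p_2, x_1* = 0.
Numerically: x_1* = 0, x_2* = 482.6667.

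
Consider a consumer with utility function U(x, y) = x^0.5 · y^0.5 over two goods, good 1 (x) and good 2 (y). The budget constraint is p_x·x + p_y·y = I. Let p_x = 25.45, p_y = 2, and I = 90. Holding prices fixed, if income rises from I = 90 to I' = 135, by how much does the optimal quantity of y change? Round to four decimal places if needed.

Δy* = 11.25

MU_x/MU_y = (0.5·y)/(0.5·x); tangency sets this equal to p_x/p_y.
Rearranging, p_y·y = p_x·x. Substituting into the budget gives p_x·x·(1 + 1) = I.
Demand: x*(p_x,p_y,I) = 0.5·I/p_x and y* = 0.5·I/p_y.
At p_x=25.45, p_y=2, I=90: y* = 0.5·90/2 = 22.5.
At I' = 135: y* = 33.75. Change: 33.75 − 22.5 = 11.25.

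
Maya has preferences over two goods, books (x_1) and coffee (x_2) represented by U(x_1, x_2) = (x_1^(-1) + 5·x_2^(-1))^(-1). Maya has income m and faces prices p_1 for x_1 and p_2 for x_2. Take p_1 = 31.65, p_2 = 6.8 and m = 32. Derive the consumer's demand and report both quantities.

MRS = MU_x_1/MU_x_2 = (1/5)·(x_2/x_1)^(2). Set equal to p_1/p_2.
Hence x_2/x_1 = (5·p_1/p_2)^(1/(2)), i.e. raised to the 0.5 power.
Substitute x_2 = (x_2/x_1)·x_1 into the budget: x_1* = m/(p_1 + p_2·(x_2/x_1)).
Numerically x_2/x_1 = 4.824112, so x_1* = 32/(31.65 + 6.8·4.824112) = 0.4965 and x_2* = 4.824112·0.4965 = 2.3951.

x_1* = 0.4965, x_2* = 2.3951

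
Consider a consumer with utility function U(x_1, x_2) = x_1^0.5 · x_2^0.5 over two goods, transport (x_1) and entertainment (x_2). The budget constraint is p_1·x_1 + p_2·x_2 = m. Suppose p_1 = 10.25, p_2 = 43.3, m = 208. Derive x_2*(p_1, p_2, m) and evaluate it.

x_2* = 2.4018

Demand: x_1*(p_1,p_2,m) = 0.5·m/p_1 and x_2* = 0.5·m/p_2.
At p_1=10.25, p_2=43.3, m=208: x_2* = 0.5·208/43.3 = 2.4018.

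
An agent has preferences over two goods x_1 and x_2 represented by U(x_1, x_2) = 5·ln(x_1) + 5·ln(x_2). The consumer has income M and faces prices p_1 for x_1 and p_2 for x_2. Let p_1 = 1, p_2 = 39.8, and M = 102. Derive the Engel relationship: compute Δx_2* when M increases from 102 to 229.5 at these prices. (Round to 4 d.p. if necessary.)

MU_x_1/MU_x_2 = (5·x_2)/(5·x_1); tangency sets this equal to p_1/p_2.
So 5·p_2·x_2 = 5·p_1·x_1; combined with the budget, a share 0.5 of income goes to x_1.
Demand: x_1*(p_1,p_2,M) = 0.5·M/p_1 and x_2* = 0.5·M/p_2.
At p_1=1, p_2=39.8, M=102: x_2* = 0.5·102/39.8 = 1.2814.
At M' = 229.5: x_2* = 2.8832. Change: 2.8832 − 1.2814 = 1.6018.

Δx_2* = 1.6018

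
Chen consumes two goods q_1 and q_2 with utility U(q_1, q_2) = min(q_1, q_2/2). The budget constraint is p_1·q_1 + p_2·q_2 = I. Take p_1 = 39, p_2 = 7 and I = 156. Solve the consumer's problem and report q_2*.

With perfect complements, no substitution: consume in ratio q_1:q_2 = 1:2.
Budget: p_1·q_1 + p_2·2·q_1 = I, so (p_1 + 2·p_2)·q_1 = I.
Demand: q_1*(p_1,p_2,I) = I/(p_1 + 2·p_2), q_2* = 2·I/(p_1 + 2·p_2).
Here 39 + 2·7 = 53, giving q_2* = 5.8868.

q_2* = 5.8868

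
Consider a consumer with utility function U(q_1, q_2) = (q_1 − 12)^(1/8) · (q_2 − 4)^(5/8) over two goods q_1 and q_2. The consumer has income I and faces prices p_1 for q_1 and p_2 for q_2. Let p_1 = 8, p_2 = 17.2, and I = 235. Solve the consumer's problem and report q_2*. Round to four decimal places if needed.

MRS = (1/5)·(q_2−4)/(q_1−12). Tangency with p_1/p_2 gives q_2−4 = 5·(p_1/p_2)·(q_1−12).
After buying the subsistence bundle (12, 4), a share 1/6 of the remaining income goes to q_1: q_1* = 12 + 1/6·(I − 12p_1 − 4p_2)/p_1.
Discretionary income = 235 − 12·8 − 4·17.2 = 70.2; q_2* = 4 + 5/6·70.2/17.2 = 7.4012.

q_2* = 7.4012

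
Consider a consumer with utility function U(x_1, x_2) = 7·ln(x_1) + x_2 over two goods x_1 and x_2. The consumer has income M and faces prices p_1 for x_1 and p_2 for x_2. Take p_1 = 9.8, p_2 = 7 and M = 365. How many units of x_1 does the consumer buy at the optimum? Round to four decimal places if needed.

MU_x_1 = 7/x_1, MU_x_2 = 1. Tangency: 7/x_1 = p_1/p_2.
So x_1*(p_1,p_2) = 7·p_2/p_1, independent of income; and x_2* = (M − 7·p_2)/p_2.
At the given prices: x_1* = 7·7/9.8 = 5.

x_1* = 5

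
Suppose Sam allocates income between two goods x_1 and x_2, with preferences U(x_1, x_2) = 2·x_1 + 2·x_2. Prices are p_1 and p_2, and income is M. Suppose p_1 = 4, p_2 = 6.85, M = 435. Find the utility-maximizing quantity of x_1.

x_1* = 108.75

Perfect substitutes: compare marginal utility per dollar. 2/p_1 vs 2/p_2 → 0.5 vs 0.292.
x_1 gives more utility per dollar, so spend all income on x_1: x_1* = M/p_1, x_2* = 0.
Numerically: x_1* = 108.75, x_2* = 0.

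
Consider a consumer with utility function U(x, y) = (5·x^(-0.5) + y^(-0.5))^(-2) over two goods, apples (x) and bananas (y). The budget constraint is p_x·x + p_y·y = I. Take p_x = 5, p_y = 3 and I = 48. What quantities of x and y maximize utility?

x* = 7.4508, y* = 3.582

From the CES first-order condition, 5·(y/x)^(1.5) = p_x/p_y.
Hence y/x = ((1/5)·p_x/p_y)^(1/(1.5)), i.e. raised to the 2/3 power.
Substitute y = (y/x)·x into the budget: x* = I/(p_x + p_y·(y/x)).
Numerically y/x = 0.48075, so x* = 48/(5 + 3·0.48075) = 7.4508 and y* = 0.48075·7.4508 = 3.582.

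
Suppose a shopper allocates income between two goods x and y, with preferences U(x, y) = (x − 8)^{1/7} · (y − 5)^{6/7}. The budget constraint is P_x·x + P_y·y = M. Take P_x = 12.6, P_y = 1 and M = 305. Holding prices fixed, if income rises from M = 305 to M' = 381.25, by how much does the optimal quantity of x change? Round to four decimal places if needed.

Substituting into the budget: x* = 8 + 1/7·(M − 8·P_x − 5·P_y)/P_x, and y* = 5 + 6/7·(…)/P_y.
Discretionary income = 305 − 8·12.6 − 5·1 = 199.2; x* = 8 + 1/7·199.2/12.6 = 10.2585.
At M' = 381.25: x* = 11.123. Change: 11.123 − 10.2585 = 0.8645.

Δx* = 0.8645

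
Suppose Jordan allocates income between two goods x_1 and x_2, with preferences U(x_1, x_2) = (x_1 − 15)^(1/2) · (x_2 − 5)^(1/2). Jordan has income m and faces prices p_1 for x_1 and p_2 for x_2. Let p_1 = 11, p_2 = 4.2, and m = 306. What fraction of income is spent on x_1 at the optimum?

share on x_1 = 0.7353

This is Cobb-Douglas in (x_1−15, x_2−5): tangency gives 0.5·p_2·(x_2−5) = 0.5·p_1·(x_1−15).
Substituting into the budget: x_1* = 15 + 0.5·(m − 15·p_1 − 5·p_2)/p_1, and x_2* = 5 + 0.5·(…)/p_2.
Discretionary income = 306 − 15·11 − 5·4.2 = 120; x_1* = 15 + 0.5·120/11 = 20.4545; x_2* = 5 + 0.5·120/4.2 = 19.2857.
Expenditure on x_1: 11·20.4545 = 225; share = 0.7353.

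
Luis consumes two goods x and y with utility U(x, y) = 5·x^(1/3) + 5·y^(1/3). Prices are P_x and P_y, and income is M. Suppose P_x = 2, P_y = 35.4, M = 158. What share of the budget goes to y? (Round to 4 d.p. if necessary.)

share on y = 0.192

Substitute y = (y/x)·x into the budget: x* = M/(P_x + P_y·(y/x)).
Numerically y/x = 0.013429, so x* = 158/(2 + 35.4·0.013429) = 63.8285 and y* = 0.013429·63.8285 = 0.8571.
Expenditure on y: 35.4·0.8571 = 30.343; share = 0.192.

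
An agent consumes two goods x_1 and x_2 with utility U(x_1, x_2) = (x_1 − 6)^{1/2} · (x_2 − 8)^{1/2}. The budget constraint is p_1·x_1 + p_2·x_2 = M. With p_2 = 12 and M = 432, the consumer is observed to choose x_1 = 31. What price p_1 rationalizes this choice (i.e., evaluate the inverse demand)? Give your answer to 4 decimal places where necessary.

Let x_1' = x_1−6, x_2' = x_2−8. MRS = x_2'/x_1' = p_1/p_2.
After buying the subsistence bundle (6, 8), a share 0.5 of the remaining income goes to x_1: x_1* = 6 + 0.5·(M − 6p_1 − 8p_2)/p_1.
Set x_1* = 31 in the demand function and solve for p_1: p_1 = 6.

p_1 = 6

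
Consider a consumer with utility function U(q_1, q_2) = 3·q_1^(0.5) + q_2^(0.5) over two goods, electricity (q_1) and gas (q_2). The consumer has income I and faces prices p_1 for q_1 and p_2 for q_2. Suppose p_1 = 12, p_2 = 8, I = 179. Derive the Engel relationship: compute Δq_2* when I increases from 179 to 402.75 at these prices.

MU_q_1 ∝ 3·q_1^(-0.5), MU_q_2 ∝ q_2^(-0.5), so MRS = 3·(q_2/q_1)^(0.5) = p_1/p_2.
Hence q_2/q_1 = ((1/3)·p_1/p_2)^(1/(0.5)), i.e. raised to the 2 power.
With the ratio pinned down, the budget gives q_1* = I/(p_1 + p_2·(q_2/q_1)) and q_2* = (q_2/q_1)·q_1*.
Numerically q_2/q_1 = 0.25, so q_1* = 179/(12 + 8·0.25) = 12.7857 and q_2* = 0.25·12.7857 = 3.1964.
At I' = 402.75: q_2* = 7.192. Change: 7.192 − 3.1964 = 3.9955.

Δq_2* = 3.9955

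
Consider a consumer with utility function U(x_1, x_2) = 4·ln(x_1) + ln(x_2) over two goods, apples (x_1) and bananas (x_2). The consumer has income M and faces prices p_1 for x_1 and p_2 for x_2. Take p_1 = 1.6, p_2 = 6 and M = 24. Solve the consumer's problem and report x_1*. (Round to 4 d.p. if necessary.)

x_1* = 12

Demand: x_1*(p_1,p_2,M) = 0.8·M/p_1 and x_2* = 0.2·M/p_2.
At p_1=1.6, p_2=6, M=24: x_1* = 0.8·24/1.6 = 12.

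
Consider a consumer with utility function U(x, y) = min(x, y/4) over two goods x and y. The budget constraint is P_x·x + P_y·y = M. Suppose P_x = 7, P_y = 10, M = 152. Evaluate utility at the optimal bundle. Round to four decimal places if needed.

Leontief preferences: the optimum is at the kink where x/1 = y/4, i.e. y = 4·x.
Budget: P_x·x + P_y·4·x = M, so (P_x + 4·P_y)·x = M.
Demand: x*(P_x,P_y,M) = M/(P_x + 4·P_y), y* = 4·M/(P_x + 4·P_y).
Here 7 + 4·10 = 47, giving x* = 3.234 and y* = 12.9362.
Utility at the optimum: U(3.234, 12.9362) = 3.234.

V = 3.234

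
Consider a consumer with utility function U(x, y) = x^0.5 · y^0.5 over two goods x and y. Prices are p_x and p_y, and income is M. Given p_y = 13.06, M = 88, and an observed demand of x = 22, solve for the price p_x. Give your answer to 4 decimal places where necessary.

p_x = 2

Tangency: MRS = y/x = p_x/p_y.
So 0.5·p_y·y = 0.5·p_x·x; combined with the budget, a share 0.5 of income goes to x.
Demand: x*(p_x,p_y,M) = 0.5·M/p_x and y* = 0.5·M/p_y.
Set x* = 22 in the demand function and solve for p_x: p_x = 2.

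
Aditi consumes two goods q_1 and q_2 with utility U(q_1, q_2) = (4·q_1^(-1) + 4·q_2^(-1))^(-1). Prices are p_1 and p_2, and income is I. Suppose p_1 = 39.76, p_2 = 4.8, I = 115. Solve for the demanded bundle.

MRS = MU_q_1/MU_q_2 = (q_2/q_1)^(2). Set equal to p_1/p_2.
Hence q_2/q_1 = (p_1/p_2)^(1/(2)), i.e. raised to the 0.5 power.
With the ratio pinned down, the budget gives q_1* = I/(p_1 + p_2·(q_2/q_1)) and q_2* = (q_2/q_1)·q_1*.
Numerically q_2/q_1 = 2.878078, so q_1* = 115/(39.76 + 4.8·2.878078) = 2.1465 and q_2* = 2.878078·2.1465 = 6.1779.

q_1* = 2.1465, q_2* = 6.1779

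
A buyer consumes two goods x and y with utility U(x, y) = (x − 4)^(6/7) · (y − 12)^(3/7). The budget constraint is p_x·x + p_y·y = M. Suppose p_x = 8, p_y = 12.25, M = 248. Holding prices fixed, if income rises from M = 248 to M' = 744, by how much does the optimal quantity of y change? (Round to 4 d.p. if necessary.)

Let x' = x−4, y' = y−12. MRS = 2·y'/x' = p_x/p_y.
After buying the subsistence bundle (4, 12), a share 2/3 of the remaining income goes to x: x* = 4 + 2/3·(M − 4p_x − 12p_y)/p_x.
Discretionary income = 248 − 4·8 − 12·12.25 = 69; y* = 12 + 1/3·69/12.25 = 13.8776.
At M' = 744: y* = 27.3741. Change: 27.3741 − 13.8776 = 13.4966.

Δy* = 13.4966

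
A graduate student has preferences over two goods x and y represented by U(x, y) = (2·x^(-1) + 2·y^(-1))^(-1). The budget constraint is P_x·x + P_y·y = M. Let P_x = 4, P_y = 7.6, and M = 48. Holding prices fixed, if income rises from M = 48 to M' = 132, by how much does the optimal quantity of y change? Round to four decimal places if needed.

Δy* = 6.4056

MU_x ∝ 2·x^(-2), MU_y ∝ 2·y^(-2), so MRS = (y/x)^(2) = P_x/P_y.
Hence y/x = (P_x/P_y)^(1/(2)), i.e. raised to the 0.5 power.
With the ratio pinned down, the budget gives x* = M/(P_x + P_y·(y/x)) and y* = (y/x)·x*.
Numerically y/x = 0.725476, so x* = 48/(4 + 7.6·0.725476) = 5.0454 and y* = 0.725476·5.0454 = 3.6603.
At M' = 132: y* = 10.0659. Change: 10.0659 − 3.6603 = 6.4056.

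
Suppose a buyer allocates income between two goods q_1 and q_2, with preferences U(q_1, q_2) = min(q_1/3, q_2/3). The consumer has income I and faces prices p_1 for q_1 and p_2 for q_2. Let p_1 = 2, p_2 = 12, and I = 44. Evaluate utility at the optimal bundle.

Demand: q_1*(p_1,p_2,I) = 3·I/(3·p_1 + 3·p_2), q_2* = 3·I/(3·p_1 + 3·p_2).
Here 3·2 + 3·12 = 42, giving q_1* = 3.1429 and q_2* = 3.1429.
Utility at the optimum: U(3.1429, 3.1429) = 1.0476.

V = 1.0476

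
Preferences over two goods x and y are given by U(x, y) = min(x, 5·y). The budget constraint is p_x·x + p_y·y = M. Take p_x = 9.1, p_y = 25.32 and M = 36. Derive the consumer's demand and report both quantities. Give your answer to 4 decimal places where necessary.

Leontief preferences: the optimum is at the kink where x/5 = y/1, i.e. y = (1/5)·x.
Budget: p_x·x + p_y·(1/5)·x = M, so (5·p_x + p_y)·x = 5·M.
Demand: x*(p_x,p_y,M) = 5·M/(5·p_x + p_y), y* = M/(5·p_x + p_y).
Here 5·9.1 + 25.32 = 70.82, giving x* = 2.5417 and y* = 0.5083.

x* = 2.5417, y* = 0.5083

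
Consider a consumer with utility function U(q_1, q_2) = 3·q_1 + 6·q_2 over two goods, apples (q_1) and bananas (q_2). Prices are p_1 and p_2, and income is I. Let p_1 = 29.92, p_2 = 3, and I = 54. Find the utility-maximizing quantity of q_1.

q_1* = 0

Linear utility — the consumer picks whichever good has higher MU/price: 3/29.92 = 0.1003 vs 6/3 = 2.
q_2 gives more utility per dollar, so spend all income on q_2: q_2* = I/p_2, q_1* = 0.
Numerically: q_1* = 0, q_2* = 18.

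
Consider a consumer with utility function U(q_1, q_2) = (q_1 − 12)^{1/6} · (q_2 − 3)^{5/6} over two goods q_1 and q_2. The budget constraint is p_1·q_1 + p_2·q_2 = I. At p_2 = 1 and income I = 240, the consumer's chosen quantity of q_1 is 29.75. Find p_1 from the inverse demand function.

p_1 = 2

MRS = (1/5)·(q_2−3)/(q_1−12). Tangency with p_1/p_2 gives q_2−3 = 5·(p_1/p_2)·(q_1−12).
Substituting into the budget: q_1* = 12 + 1/6·(I − 12·p_1 − 3·p_2)/p_1, and q_2* = 3 + 5/6·(…)/p_2.
Set q_1* = 29.75 in the demand function and solve for p_1: p_1 = 2.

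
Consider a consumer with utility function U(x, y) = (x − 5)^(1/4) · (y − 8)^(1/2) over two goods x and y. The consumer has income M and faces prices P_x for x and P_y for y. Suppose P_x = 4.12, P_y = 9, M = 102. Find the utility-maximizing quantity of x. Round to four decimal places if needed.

MRS = (1/2)·(y−8)/(x−5). Tangency with P_x/P_y gives y−8 = 2·(P_x/P_y)·(x−5).
Substituting into the budget: x* = 5 + 1/3·(M − 5·P_x − 8·P_y)/P_x, and y* = 8 + 2/3·(…)/P_y.
Discretionary income = 102 − 5·4.12 − 8·9 = 9.4; x* = 5 + 1/3·9.4/4.12 = 5.7605.

x* = 5.7605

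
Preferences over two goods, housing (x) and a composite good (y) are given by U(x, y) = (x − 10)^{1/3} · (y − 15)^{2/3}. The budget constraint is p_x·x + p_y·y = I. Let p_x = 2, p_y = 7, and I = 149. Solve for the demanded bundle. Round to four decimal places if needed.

Let x' = x−10, y' = y−15. MRS = (1/2)·y'/x' = p_x/p_y.
Substituting into the budget: x* = 10 + 1/3·(I − 10·p_x − 15·p_y)/p_x, and y* = 15 + 2/3·(…)/p_y.
Discretionary income = 149 − 10·2 − 15·7 = 24; x* = 10 + 1/3·24/2 = 14; y* = 15 + 2/3·24/7 = 17.2857.

x* = 14, y* = 17.2857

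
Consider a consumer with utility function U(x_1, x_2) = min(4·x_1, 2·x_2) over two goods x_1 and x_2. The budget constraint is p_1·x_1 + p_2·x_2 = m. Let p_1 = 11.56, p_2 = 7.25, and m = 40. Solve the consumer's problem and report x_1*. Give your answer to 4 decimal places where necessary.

Here 2·11.56 + 4·7.25 = 52.12, giving x_1* = 1.5349.

x_1* = 1.5349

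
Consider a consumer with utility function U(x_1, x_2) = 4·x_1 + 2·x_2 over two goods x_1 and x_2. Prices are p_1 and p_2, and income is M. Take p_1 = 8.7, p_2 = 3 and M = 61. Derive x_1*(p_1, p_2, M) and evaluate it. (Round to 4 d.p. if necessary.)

Perfect substitutes: compare marginal utility per dollar. 4/p_1 vs 2/p_2 → 0.4598 vs 0.6667.
x_2 gives more utility per dollar, so spend all income on x_2: x_2* = M/p_2, x_1* = 0.
Numerically: x_1* = 0, x_2* = 20.3333.

x_1* = 0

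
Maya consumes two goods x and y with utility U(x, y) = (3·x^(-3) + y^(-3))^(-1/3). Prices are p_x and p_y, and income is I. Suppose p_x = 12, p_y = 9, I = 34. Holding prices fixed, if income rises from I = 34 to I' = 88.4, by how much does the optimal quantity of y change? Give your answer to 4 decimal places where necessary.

Numerically y/x = 0.816497, so x* = 34/(12 + 9·0.816497) = 1.7572 and y* = 0.816497·1.7572 = 1.4348.
At I' = 88.4: y* = 3.7304. Change: 3.7304 − 1.4348 = 2.2957.

Δy* = 2.2957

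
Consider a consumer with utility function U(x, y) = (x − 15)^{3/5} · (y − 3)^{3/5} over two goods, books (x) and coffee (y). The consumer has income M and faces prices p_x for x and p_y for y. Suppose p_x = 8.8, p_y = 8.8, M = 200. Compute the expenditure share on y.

share on y = 0.236

Let x' = x−15, y' = y−3. MRS = y'/x' = p_x/p_y.
After buying the subsistence bundle (15, 3), a share 0.5 of the remaining income goes to x: x* = 15 + 0.5·(M − 15p_x − 3p_y)/p_x.
Discretionary income = 200 − 15·8.8 − 3·8.8 = 41.6; x* = 15 + 0.5·41.6/8.8 = 17.3636; y* = 3 + 0.5·41.6/8.8 = 5.3636.
Expenditure on y: 8.8·5.3636 = 47.2; share = 0.236.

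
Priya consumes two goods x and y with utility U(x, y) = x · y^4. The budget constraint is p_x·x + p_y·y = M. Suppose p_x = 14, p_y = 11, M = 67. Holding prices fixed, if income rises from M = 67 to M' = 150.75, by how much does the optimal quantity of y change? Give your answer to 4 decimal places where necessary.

Tangency: MRS = (1/4)·y/x = p_x/p_y.
So p_y·y = 4·p_x·x; combined with the budget, a share 0.2 of income goes to x.
Demand: x*(p_x,p_y,M) = 0.2·M/p_x and y* = 0.8·M/p_y.
At p_x=14, p_y=11, M=67: y* = 0.8·67/11 = 4.8727.
At M' = 150.75: y* = 10.9636. Change: 10.9636 − 4.8727 = 6.0909.

Δy* = 6.0909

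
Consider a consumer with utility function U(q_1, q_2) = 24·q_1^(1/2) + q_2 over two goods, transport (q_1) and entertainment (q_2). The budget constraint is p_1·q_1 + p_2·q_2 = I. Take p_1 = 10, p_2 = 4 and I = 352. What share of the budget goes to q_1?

share on q_1 = 0.6545

Plugging in: q_1* = (12·4/10)² = 23.04, q_2* = 30.4.
Expenditure on q_1: 10·23.04 = 230.4; share = 0.6545.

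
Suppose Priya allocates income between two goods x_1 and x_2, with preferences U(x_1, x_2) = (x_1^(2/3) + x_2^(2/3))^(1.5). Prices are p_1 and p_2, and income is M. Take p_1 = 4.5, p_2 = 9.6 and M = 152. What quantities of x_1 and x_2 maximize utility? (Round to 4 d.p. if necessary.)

MRS = MU_x_1/MU_x_2 = (x_2/x_1)^(1/3). Set equal to p_1/p_2.
Hence x_2/x_1 = (p_1/p_2)^(1/(1/3)), i.e. raised to the 3 power.
With the ratio pinned down, the budget gives x_1* = M/(p_1 + p_2·(x_2/x_1)) and x_2* = (x_2/x_1)·x_1*.
Numerically x_2/x_1 = 0.102997, so x_1* = 152/(4.5 + 9.6·0.102997) = 27.6929 and x_2* = 0.102997·27.6929 = 2.8523.

x_1* = 27.6929, x_2* = 2.8523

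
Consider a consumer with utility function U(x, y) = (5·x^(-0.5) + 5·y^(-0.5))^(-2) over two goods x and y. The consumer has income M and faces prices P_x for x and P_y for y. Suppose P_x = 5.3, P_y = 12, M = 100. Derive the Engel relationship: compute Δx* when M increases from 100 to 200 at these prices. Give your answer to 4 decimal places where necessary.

Numerically y/x = 0.579958, so x* = 100/(5.3 + 12·0.579958) = 8.1569.
At M' = 200: x* = 16.3139. Change: 16.3139 − 8.1569 = 8.1569.

Δx* = 8.1569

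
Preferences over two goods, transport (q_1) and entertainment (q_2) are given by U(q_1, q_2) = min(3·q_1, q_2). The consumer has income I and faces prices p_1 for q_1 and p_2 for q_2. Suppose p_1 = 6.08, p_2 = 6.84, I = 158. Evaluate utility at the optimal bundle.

With perfect complements, no substitution: consume in ratio q_1:q_2 = 1:3.
Budget: p_1·q_1 + p_2·3·q_1 = I, so (p_1 + 3·p_2)·q_1 = I.
Demand: q_1*(p_1,p_2,I) = I/(p_1 + 3·p_2), q_2* = 3·I/(p_1 + 3·p_2).
Here 6.08 + 3·6.84 = 26.6, giving q_1* = 5.9398 and q_2* = 17.8195.
Utility at the optimum: U(5.9398, 17.8195) = 17.8195.

V = 17.8195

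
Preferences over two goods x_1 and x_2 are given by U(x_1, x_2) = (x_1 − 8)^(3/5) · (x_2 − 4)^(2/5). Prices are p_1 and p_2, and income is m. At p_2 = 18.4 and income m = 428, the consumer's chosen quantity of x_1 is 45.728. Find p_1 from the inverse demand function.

This is Cobb-Douglas in (x_1−8, x_2−4): tangency gives 0.6·p_2·(x_2−4) = 0.4·p_1·(x_1−8).
Substituting into the budget: x_1* = 8 + 0.6·(m − 8·p_1 − 4·p_2)/p_1, and x_2* = 4 + 0.4·(…)/p_2.
Set x_1* = 45.728 in the demand function and solve for p_1: p_1 = 5.

p_1 = 5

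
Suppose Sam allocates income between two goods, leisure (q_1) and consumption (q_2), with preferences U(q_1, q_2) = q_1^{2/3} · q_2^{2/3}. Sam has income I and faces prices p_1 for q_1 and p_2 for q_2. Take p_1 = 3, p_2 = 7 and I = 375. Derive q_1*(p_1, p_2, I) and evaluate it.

q_1* = 62.5

The MRS is q_2/q_1. Set MRS = p_1/p_2.
Rearranging, p_2·q_2 = p_1·q_1. Substituting into the budget gives p_1·q_1·(1 + 1) = I.
Demand: q_1*(p_1,p_2,I) = 0.5·I/p_1 and q_2* = 0.5·I/p_2.
At p_1=3, p_2=7, I=375: q_1* = 0.5·375/3 = 62.5.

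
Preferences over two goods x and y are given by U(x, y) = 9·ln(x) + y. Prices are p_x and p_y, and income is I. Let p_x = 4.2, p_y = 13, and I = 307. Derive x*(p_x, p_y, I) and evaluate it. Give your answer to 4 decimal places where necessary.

x* = 27.8571

Set MRS = p_x/p_y: (9/x)/1 = p_x/p_y.
So x*(p_x,p_y) = 9·p_y/p_x, independent of income; and y* = (I − 9·p_y)/p_y.
At the given prices: x* = 9·13/4.2 = 27.8571.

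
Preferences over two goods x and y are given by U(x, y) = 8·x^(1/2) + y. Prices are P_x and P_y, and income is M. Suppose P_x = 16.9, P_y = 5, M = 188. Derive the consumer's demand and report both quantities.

MU_x = 4/√x, MU_y = 1. Tangency: 4/√x = P_x/P_y.
Thus x* = (4·P_y/P_x)² — independent of M — with the rest of income spent on y.
Plugging in: x* = (4·5/16.9)² = 1.4005, y* = 32.8663.

x* = 1.4005, y* = 32.8663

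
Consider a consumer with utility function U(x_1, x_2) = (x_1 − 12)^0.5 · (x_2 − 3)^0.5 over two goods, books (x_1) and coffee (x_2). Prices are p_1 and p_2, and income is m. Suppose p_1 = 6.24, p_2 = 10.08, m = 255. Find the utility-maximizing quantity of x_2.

x_2* = 10.4345

MRS = (x_2−3)/(x_1−12). Tangency with p_1/p_2 gives x_2−3 = (p_1/p_2)·(x_1−12).
Substituting into the budget: x_1* = 12 + 0.5·(m − 12·p_1 − 3·p_2)/p_1, and x_2* = 3 + 0.5·(…)/p_2.
Discretionary income = 255 − 12·6.24 − 3·10.08 = 149.88; x_2* = 3 + 0.5·149.88/10.08 = 10.4345.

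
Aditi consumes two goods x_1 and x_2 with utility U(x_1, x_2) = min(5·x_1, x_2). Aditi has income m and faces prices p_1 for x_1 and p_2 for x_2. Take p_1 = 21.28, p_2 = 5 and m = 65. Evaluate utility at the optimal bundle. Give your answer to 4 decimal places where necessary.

Leontief preferences: the optimum is at the kink where x_1/1 = x_2/5, i.e. x_2 = 5·x_1.
Budget: p_1·x_1 + p_2·5·x_1 = m, so (p_1 + 5·p_2)·x_1 = m.
Demand: x_1*(p_1,p_2,m) = m/(p_1 + 5·p_2), x_2* = 5·m/(p_1 + 5·p_2).
Here 21.28 + 5·5 = 46.28, giving x_1* = 1.4045 and x_2* = 7.0225.
Utility at the optimum: U(1.4045, 7.0225) = 7.0225.

V = 7.0225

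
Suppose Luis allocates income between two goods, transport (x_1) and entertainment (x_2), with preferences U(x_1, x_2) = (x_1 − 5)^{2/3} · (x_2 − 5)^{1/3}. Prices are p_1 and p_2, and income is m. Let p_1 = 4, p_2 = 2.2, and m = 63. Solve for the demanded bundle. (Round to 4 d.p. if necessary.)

MRS = 2·(x_2−5)/(x_1−5). Tangency with p_1/p_2 gives x_2−5 = (1/2)·(p_1/p_2)·(x_1−5).
After buying the subsistence bundle (5, 5), a share 2/3 of the remaining income goes to x_1: x_1* = 5 + 2/3·(m − 5p_1 − 5p_2)/p_1.
Discretionary income = 63 − 5·4 − 5·2.2 = 32; x_1* = 5 + 2/3·32/4 = 10.3333; x_2* = 5 + 1/3·32/2.2 = 9.8485.

x_1* = 10.3333, x_2* = 9.8485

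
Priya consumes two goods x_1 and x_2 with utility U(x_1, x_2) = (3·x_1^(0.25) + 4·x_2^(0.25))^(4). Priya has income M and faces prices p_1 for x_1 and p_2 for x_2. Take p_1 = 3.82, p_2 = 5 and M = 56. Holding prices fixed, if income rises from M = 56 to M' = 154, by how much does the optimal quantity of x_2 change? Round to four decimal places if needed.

From the CES first-order condition, (3/4)·(x_2/x_1)^(0.75) = p_1/p_2.
Hence x_2/x_1 = ((4/3)·p_1/p_2)^(1/(0.75)), i.e. raised to the 4/3 power.
With the ratio pinned down, the budget gives x_1* = M/(p_1 + p_2·(x_2/x_1)) and x_2* = (x_2/x_1)·x_1*.
Numerically x_2/x_1 = 1.024966, so x_1* = 56/(3.82 + 5·1.024966) = 6.2606 and x_2* = 1.024966·6.2606 = 6.4169.
At M' = 154: x_2* = 17.6465. Change: 17.6465 − 6.4169 = 11.2296.

Δx_2* = 11.2296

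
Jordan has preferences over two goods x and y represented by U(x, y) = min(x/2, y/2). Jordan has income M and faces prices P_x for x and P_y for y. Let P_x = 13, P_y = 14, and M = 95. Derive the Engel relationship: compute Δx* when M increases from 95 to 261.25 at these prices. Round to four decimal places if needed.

Δx* = 6.1574

Leontief preferences: the optimum is at the kink where x/2 = y/2, i.e. y = x.
Budget: P_x·x + P_y·x = M, so (2·P_x + 2·P_y)·x = 2·M.
Demand: x*(P_x,P_y,M) = 2·M/(2·P_x + 2·P_y), y* = 2·M/(2·P_x + 2·P_y).
Here 2·13 + 2·14 = 54, giving x* = 3.5185.
At M' = 261.25: x* = 9.6759. Change: 9.6759 − 3.5185 = 6.1574.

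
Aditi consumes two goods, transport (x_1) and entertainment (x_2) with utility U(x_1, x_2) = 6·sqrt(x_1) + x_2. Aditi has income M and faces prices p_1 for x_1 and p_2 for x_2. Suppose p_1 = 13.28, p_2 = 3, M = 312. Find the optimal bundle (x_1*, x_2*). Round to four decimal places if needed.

Set MRS = p_1/p_2: 3·x_1^(−1/2) = p_1/p_2.
Thus x_1* = (3·p_2/p_1)² — independent of M — with the rest of income spent on x_2.
Plugging in: x_1* = (3·3/13.28)² = 0.4593, x_2* = 101.9669.

x_1* = 0.4593, x_2* = 101.9669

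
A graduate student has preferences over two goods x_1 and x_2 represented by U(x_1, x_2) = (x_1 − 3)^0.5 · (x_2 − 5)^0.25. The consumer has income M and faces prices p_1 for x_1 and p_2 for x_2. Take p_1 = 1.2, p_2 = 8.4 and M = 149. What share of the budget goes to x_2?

Let x_1' = x_1−3, x_2' = x_2−5. MRS = 2·x_2'/x_1' = p_1/p_2.
Substituting into the budget: x_1* = 3 + 2/3·(M − 3·p_1 − 5·p_2)/p_1, and x_2* = 5 + 1/3·(…)/p_2.
Discretionary income = 149 − 3·1.2 − 5·8.4 = 103.4; x_1* = 3 + 2/3·103.4/1.2 = 60.4444; x_2* = 5 + 1/3·103.4/8.4 = 9.1032.
Expenditure on x_2: 8.4·9.1032 = 76.4667; share = 0.5132.

share on x_2 = 0.5132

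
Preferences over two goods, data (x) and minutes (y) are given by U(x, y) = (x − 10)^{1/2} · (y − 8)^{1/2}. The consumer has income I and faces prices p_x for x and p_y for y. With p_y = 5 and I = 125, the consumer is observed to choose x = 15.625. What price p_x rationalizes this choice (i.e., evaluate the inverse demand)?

p_x = 4

Let x' = x−10, y' = y−8. MRS = y'/x' = p_x/p_y.
Substituting into the budget: x* = 10 + 0.5·(I − 10·p_x − 8·p_y)/p_x, and y* = 8 + 0.5·(…)/p_y.
Set x* = 15.625 in the demand function and solve for p_x: p_x = 4.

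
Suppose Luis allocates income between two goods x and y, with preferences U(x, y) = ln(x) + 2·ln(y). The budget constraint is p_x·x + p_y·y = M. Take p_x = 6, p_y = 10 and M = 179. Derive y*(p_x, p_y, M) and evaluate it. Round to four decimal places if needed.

MU_x/MU_y = (y)/(2·x); tangency sets this equal to p_x/p_y.
So p_y·y = 2·p_x·x; combined with the budget, a share 1/3 of income goes to x.
Demand: x*(p_x,p_y,M) = 1/3·M/p_x and y* = 2/3·M/p_y.
At p_x=6, p_y=10, M=179: y* = 2/3·179/10 = 11.9333.

y* = 11.9333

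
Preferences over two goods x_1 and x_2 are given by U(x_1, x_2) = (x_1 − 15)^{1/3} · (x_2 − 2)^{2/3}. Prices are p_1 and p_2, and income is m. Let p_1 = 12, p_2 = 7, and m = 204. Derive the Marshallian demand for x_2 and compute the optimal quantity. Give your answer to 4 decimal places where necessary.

x_2* = 2.9524

Discretionary income = 204 − 15·12 − 2·7 = 10; x_2* = 2 + 2/3·10/7 = 2.9524.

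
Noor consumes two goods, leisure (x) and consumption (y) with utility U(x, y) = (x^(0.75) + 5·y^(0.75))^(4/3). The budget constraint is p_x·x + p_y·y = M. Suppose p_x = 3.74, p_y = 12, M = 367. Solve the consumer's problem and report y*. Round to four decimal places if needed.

y* = 29.0481

From the CES first-order condition, (1/5)·(y/x)^(0.25) = p_x/p_y.
Solve for the ratio: y/x = [5·p_x/p_y]^(4).
Substitute y = (y/x)·x into the budget: x* = M/(p_x + p_y·(y/x)).
Numerically y/x = 5.89714, so x* = 367/(3.74 + 12·5.89714) = 4.9258 and y* = 5.89714·4.9258 = 29.0481.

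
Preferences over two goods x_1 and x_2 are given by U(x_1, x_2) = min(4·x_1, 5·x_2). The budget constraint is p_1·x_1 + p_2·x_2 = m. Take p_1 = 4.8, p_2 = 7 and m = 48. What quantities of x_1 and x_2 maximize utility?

Demand: x_1*(p_1,p_2,m) = 5·m/(5·p_1 + 4·p_2), x_2* = 4·m/(5·p_1 + 4·p_2).
Here 5·4.8 + 4·7 = 52, giving x_1* = 4.6154 and x_2* = 3.6923.

x_1* = 4.6154, x_2* = 3.6923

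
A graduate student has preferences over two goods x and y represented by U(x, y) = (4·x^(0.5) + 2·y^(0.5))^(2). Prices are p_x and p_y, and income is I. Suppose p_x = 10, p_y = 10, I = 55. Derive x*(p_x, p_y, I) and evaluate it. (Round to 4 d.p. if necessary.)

MRS = MU_x/MU_y = 2·(y/x)^(0.5). Set equal to p_x/p_y.
Solve for the ratio: y/x = [(1/2)·p_x/p_y]^(2).
Substitute y = (y/x)·x into the budget: x* = I/(p_x + p_y·(y/x)).
Numerically y/x = 0.25, so x* = 55/(10 + 10·0.25) = 4.4.

x* = 4.4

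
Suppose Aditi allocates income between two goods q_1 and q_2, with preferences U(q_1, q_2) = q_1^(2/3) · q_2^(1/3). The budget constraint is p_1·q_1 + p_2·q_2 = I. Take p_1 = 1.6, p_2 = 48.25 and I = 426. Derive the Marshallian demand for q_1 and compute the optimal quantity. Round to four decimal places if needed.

The MRS is 2·q_2/q_1. Set MRS = p_1/p_2.
Rearranging, p_2·q_2 = (1/2)·p_1·q_1. Substituting into the budget gives p_1·q_1·(1 + (1/2)) = I.
Demand: q_1*(p_1,p_2,I) = 2/3·I/p_1 and q_2* = 1/3·I/p_2.
At p_1=1.6, p_2=48.25, I=426: q_1* = 2/3·426/1.6 = 177.5.

q_1* = 177.5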